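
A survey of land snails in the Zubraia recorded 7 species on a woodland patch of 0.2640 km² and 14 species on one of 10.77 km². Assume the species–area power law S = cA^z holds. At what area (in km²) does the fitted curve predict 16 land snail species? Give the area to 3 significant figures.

22.0 km²

z = ln(14/7) / ln(10.77/0.264) = 0.6931 / 3.7086 = 0.1869
c = 7 / 0.264^0.1869 = 7 / 0.7796 = 8.978
A = (16/8.978)^(1/0.1869) ⇒ ln A = ln(1.782)/0.1869 = 3.0912
A = e^3.0912 ≈ 22 km²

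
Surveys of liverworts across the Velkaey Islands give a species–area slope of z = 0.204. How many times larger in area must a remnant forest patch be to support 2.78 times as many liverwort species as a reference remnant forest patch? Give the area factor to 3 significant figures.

(A₂/A₁)^0.204 = 2.78, so A₂/A₁ = 2.78^(1/0.204) = 2.78^4.902
ln(A₂/A₁) = ln 2.78 / 0.204 = 1.0225 / 0.204 = 5.0120
A₂/A₁ = e^5.0120 ≈ 150.2

150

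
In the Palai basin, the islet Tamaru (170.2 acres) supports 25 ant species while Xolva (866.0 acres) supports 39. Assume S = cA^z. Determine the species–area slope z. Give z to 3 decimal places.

0.273

Taking logs: ln S = ln c + z ln A, so z = (ln S₂ − ln S₁)/(ln A₂ − ln A₁).
z = ln(39/25) / ln(866/170.2) = ln(1.56) / ln(5.088) = 0.4447 / 1.6269 = 0.2733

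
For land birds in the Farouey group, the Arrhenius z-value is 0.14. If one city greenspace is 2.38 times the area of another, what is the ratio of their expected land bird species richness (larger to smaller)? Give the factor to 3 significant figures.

S₂/S₁ = (A₂/A₁)^z = 2.38^0.14
ln(S₂/S₁) = 0.14 × ln 2.38 = 0.14 × 0.8671 = 0.1214
S₂/S₁ = e^0.1214 ≈ 1.129

1.13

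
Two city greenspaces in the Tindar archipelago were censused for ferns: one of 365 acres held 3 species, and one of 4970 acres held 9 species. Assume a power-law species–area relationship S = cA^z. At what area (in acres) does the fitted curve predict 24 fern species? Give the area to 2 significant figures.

51000 acres

z = ln(9/3) / ln(4970/365) = 1.0986 / 2.6113 = 0.4207
c = 3 / 365^0.4207 = 3 / 11.97 = 0.2507
A = (24/0.2507)^(1/0.4207) ⇒ ln A = ln(95.74)/0.4207 = 10.8425
A = e^10.8425 ≈ 51149 acres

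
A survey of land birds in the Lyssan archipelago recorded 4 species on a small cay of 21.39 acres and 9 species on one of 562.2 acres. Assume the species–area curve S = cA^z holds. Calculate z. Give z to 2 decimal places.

0.25

Taking logs: ln S = ln c + z ln A, so z = (ln S₂ − ln S₁)/(ln A₂ − ln A₁).
z = ln(9/4) / ln(562.2/21.39) = ln(2.25) / ln(26.28) = 0.8109 / 3.2689 = 0.2481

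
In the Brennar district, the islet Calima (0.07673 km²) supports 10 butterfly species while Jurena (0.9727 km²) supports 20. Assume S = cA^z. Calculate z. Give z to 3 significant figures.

0.273

Taking logs: ln S = ln c + z ln A, so z = (ln S₂ − ln S₁)/(ln A₂ − ln A₁).
z = ln(20/10) / ln(0.9727/0.07673) = ln(2) / ln(12.68) = 0.6931 / 2.5398 = 0.2729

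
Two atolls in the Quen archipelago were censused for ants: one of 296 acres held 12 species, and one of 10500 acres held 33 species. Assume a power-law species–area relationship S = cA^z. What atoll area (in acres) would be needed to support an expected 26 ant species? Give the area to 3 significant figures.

z = ln(33/12) / ln(10500/296) = 1.0116 / 3.5688 = 0.2835
c = 12 / 296^0.2835 = 12 / 5.018 = 2.392
A = (26/2.392)^(1/0.2835) ⇒ ln A = ln(10.87)/0.2835 = 8.4181
A = e^8.4181 ≈ 4528 acres

4530 acres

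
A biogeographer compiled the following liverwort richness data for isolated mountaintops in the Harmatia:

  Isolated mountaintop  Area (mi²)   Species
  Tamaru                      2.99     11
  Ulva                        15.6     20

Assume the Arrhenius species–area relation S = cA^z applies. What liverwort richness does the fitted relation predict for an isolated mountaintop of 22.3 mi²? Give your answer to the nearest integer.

z = ln(20/11) / ln(15.6/2.99) = 0.5978 / 1.6520 = 0.3619
c = 11 / 2.99^0.3619 = 11 / 1.486 = 7.4
S₃ = 7.4 × 22.3^0.3619 = 7.4 × 3.076 ≈ 22.76

23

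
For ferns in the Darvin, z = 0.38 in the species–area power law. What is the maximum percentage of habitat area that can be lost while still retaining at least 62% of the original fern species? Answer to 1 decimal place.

71.6%

Need (A_new/A_old)^0.38 = 0.62, so A_new/A_old = 0.62^(1/0.38) = 0.62^2.632
ln(A_new/A_old) = ln 0.62 / 0.38 = -0.4780 / 0.38 = -1.2580
A_new/A_old = e^-1.2580 ≈ 0.2842
Fraction that can be lost = 1 − 0.2842 = 0.7158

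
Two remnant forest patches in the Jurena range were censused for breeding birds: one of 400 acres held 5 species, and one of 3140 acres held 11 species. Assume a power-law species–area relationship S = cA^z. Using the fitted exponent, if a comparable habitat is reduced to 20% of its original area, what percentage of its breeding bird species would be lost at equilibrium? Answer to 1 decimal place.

z = ln(11/5) / ln(3140/400) = 0.7885 / 2.0605 = 0.3827
S_new/S_old = (A_new/A_old)^z = 0.2^0.3827 = exp(0.3827 × -1.6094) = 0.5402
Fraction lost = 1 − 0.5402 = 0.4598

46.0%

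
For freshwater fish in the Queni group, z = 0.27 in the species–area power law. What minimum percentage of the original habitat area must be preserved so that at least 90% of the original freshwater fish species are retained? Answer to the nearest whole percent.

Need (A_new/A_old)^0.27 = 0.9, so A_new/A_old = 0.9^(1/0.27) = 0.9^3.704
ln(A_new/A_old) = ln 0.9 / 0.27 = -0.1054 / 0.27 = -0.3902
A_new/A_old = e^-0.3902 ≈ 0.6769

68%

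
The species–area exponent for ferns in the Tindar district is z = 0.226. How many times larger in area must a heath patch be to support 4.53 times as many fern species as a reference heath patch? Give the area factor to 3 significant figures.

800

(A₂/A₁)^0.226 = 4.53, so A₂/A₁ = 4.53^(1/0.226) = 4.53^4.425
ln(A₂/A₁) = ln 4.53 / 0.226 = 1.5107 / 0.226 = 6.6846
A₂/A₁ = e^6.6846 ≈ 800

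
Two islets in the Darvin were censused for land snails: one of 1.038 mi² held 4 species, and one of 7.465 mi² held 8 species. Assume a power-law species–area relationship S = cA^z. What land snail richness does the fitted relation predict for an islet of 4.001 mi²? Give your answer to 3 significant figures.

z = ln(8/4) / ln(7.465/1.038) = 0.6931 / 1.9729 = 0.3513
c = 4 / 1.038^0.3513 = 4 / 1.013 = 3.948
S₃ = 3.948 × 4.001^0.3513 = 3.948 × 1.628 ≈ 6.426

6.43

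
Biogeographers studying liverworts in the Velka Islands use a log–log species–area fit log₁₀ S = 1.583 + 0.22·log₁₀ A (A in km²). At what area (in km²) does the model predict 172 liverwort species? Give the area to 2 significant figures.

172 = 38.28 × A^0.22  ⇒  A^0.22 = 172/38.28 = 4.493
ln A = ln(4.493) / 0.22 = 1.5025 / 0.22 = 6.8296
A = e^6.8296 ≈ 924.8 km²

920 km²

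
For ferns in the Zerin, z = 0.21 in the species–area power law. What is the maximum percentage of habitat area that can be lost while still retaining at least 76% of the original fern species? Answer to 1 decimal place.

72.9%

Need (A_new/A_old)^0.21 = 0.76, so A_new/A_old = 0.76^(1/0.21) = 0.76^4.762
ln(A_new/A_old) = ln 0.76 / 0.21 = -0.2744 / 0.21 = -1.3068
A_new/A_old = e^-1.3068 ≈ 0.2707
Fraction that can be lost = 1 − 0.2707 = 0.7293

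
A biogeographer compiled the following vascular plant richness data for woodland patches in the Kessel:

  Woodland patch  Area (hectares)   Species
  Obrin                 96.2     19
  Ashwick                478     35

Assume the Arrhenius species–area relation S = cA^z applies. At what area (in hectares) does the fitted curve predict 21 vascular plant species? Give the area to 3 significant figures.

125 hectares

z = ln(35/19) / ln(478/96.2) = 0.6109 / 1.6032 = 0.3811
c = 19 / 96.2^0.3811 = 19 / 5.698 = 3.335
A = (21/3.335)^(1/0.3811) ⇒ ln A = ln(6.298)/0.3811 = 4.8291
A = e^4.8291 ≈ 125.1 hectares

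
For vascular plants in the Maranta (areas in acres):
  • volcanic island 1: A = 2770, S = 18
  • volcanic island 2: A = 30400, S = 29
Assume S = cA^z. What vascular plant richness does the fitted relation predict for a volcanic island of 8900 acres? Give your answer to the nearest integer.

23

z = ln(29/18) / ln(30400/2770) = 0.4769 / 2.3956 = 0.1991
c = 18 / 2770^0.1991 = 18 / 4.846 = 3.715
S₃ = 3.715 × 8900^0.1991 = 3.715 × 6.113 ≈ 22.71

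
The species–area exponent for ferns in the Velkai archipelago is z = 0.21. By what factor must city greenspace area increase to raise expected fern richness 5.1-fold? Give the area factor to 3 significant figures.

(A₂/A₁)^0.21 = 5.1, so A₂/A₁ = 5.1^(1/0.21) = 5.1^4.762
ln(A₂/A₁) = ln 5.1 / 0.21 = 1.6292 / 0.21 = 7.7583
A₂/A₁ = e^7.7583 ≈ 2341

2340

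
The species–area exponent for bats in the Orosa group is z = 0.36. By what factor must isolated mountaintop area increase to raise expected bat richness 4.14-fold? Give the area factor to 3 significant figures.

(A₂/A₁)^0.36 = 4.14, so A₂/A₁ = 4.14^(1/0.36) = 4.14^2.778
ln(A₂/A₁) = ln 4.14 / 0.36 = 1.4207 / 0.36 = 3.9464
A₂/A₁ = e^3.9464 ≈ 51.75

51.7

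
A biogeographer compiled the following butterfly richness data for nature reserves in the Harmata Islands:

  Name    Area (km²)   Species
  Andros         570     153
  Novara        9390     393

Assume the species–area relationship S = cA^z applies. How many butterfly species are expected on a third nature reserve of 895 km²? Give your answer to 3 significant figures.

z = ln(393/153) / ln(9390/570) = 0.9434 / 2.8018 = 0.3367
c = 153 / 570^0.3367 = 153 / 8.471 = 18.06
S₃ = 18.06 × 895^0.3367 = 18.06 × 9.86 ≈ 178.1

178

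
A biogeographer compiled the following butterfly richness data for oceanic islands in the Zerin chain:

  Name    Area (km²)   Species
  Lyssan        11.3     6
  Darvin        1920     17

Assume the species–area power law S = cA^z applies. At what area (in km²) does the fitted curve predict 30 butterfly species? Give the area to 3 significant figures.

31600 km²

z = ln(17/6) / ln(1920/11.3) = 1.0415 / 5.1353 = 0.2028
c = 6 / 11.3^0.2028 = 6 / 1.635 = 3.669
A = (30/3.669)^(1/0.2028) ⇒ ln A = ln(8.176)/0.2028 = 10.3607
A = e^10.3607 ≈ 31594 km²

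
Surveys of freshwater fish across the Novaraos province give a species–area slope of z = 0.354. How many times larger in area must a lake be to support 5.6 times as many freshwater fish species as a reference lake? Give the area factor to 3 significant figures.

(A₂/A₁)^0.354 = 5.6, so A₂/A₁ = 5.6^(1/0.354) = 5.6^2.825
ln(A₂/A₁) = ln 5.6 / 0.354 = 1.7228 / 0.354 = 4.8666
A₂/A₁ = e^4.8666 ≈ 129.9

130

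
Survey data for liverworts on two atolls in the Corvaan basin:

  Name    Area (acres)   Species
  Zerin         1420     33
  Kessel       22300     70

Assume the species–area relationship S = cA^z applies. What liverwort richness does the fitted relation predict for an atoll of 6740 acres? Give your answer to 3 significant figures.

50.5

z = ln(70/33) / ln(22300/1420) = 0.7520 / 2.7539 = 0.2731
c = 33 / 1420^0.2731 = 33 / 7.257 = 4.547
S₃ = 4.547 × 6740^0.2731 = 4.547 × 11.1 ≈ 50.49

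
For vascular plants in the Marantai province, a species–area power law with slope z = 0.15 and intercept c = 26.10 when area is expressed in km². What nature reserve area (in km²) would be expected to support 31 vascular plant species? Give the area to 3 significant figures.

3.15 km²

31 = 26.1 × A^0.15  ⇒  A^0.15 = 31/26.1 = 1.188
ln A = ln(1.188) / 0.15 = 0.1721 / 0.15 = 1.1470
A = e^1.1470 ≈ 3.149 km²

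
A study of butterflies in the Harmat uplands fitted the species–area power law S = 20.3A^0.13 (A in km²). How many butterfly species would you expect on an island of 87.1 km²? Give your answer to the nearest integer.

S = 20.3 × 87.1^0.13
ln S = ln 20.3 + 0.13 × ln 87.1 = 3.0106 + 0.13 × 4.4671 = 3.5913
S = e^3.5913 ≈ 36.28

36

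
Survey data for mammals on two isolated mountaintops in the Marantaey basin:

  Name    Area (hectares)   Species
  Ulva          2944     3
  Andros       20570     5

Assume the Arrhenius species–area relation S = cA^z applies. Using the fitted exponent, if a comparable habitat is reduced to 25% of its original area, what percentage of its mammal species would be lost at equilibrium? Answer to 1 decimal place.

30.5%

z = ln(5/3) / ln(20570/2944) = 0.5108 / 1.9441 = 0.2628
S_new/S_old = (A_new/A_old)^z = 0.25^0.2628 = exp(0.2628 × -1.3863) = 0.6947
Fraction lost = 1 − 0.6947 = 0.3053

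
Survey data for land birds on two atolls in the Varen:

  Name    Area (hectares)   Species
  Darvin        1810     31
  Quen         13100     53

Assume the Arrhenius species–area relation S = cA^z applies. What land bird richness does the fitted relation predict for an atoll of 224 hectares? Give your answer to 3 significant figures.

17.6

z = ln(53/31) / ln(13100/1810) = 0.5363 / 1.9793 = 0.2710
c = 31 / 1810^0.2710 = 31 / 7.633 = 4.061
S₃ = 4.061 × 224^0.2710 = 4.061 × 4.333 ≈ 17.6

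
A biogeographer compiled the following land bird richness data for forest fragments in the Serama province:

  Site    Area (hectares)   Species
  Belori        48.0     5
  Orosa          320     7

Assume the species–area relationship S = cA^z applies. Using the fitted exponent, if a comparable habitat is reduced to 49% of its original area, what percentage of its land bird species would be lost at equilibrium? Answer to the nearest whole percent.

z = ln(7/5) / ln(320/48) = 0.3365 / 1.8971 = 0.1774
S_new/S_old = (A_new/A_old)^z = 0.49^0.1774 = exp(0.1774 × -0.7133) = 0.8812
Fraction lost = 1 − 0.8812 = 0.1188

12%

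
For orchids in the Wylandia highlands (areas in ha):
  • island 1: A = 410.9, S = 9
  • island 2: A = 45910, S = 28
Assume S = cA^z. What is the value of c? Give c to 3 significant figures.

2.11

z = ln(S₂/S₁) / ln(A₂/A₁) = ln(28/9) / ln(45910/410.9) = 1.1350 / 4.7161 = 0.2407
c = S₁ / A₁^z = 9 / 410.9^0.2407 = 9 / 4.256 = 2.115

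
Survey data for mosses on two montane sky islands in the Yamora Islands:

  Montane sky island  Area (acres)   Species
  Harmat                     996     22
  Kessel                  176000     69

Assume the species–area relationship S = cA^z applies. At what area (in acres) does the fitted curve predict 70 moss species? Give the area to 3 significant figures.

z = ln(69/22) / ln(176000/996) = 1.1431 / 5.1745 = 0.2209
c = 22 / 996^0.2209 = 22 / 4.595 = 4.787
A = (70/4.787)^(1/0.2209) ⇒ ln A = ln(14.62)/0.2209 = 12.1434
A = e^12.1434 ≈ 187845 acres

188000 acres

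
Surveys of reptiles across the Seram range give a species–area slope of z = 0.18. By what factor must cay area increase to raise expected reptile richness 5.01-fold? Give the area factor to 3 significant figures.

7730

(A₂/A₁)^0.18 = 5.01, so A₂/A₁ = 5.01^(1/0.18) = 5.01^5.556
ln(A₂/A₁) = ln 5.01 / 0.18 = 1.6114 / 0.18 = 8.9524
A₂/A₁ = e^8.9524 ≈ 7727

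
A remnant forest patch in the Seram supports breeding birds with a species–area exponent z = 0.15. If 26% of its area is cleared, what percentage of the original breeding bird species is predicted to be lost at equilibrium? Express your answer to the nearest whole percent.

S_new/S_old = (A_new/A_old)^z = 0.74^0.15
= exp(0.15 × ln 0.74) = exp(0.15 × -0.3011) = exp(-0.0452) ≈ 0.9558
Fraction lost = 1 − 0.9558 = 0.04416

4%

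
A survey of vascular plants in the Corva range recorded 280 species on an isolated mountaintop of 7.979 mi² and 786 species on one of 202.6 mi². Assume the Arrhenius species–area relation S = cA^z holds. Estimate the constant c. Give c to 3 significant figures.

z = ln(S₂/S₁) / ln(A₂/A₁) = ln(786/280) / ln(202.6/7.979) = 1.0322 / 3.2344 = 0.3191
c = S₁ / A₁^z = 280 / 7.979^0.3191 = 280 / 1.94 = 144.3

144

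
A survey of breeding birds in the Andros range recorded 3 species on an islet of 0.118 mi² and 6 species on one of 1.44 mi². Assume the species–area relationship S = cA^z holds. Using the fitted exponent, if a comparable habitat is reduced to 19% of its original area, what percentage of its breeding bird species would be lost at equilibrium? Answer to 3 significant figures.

36.9%

z = ln(6/3) / ln(1.44/0.118) = 0.6931 / 2.5017 = 0.2771
S_new/S_old = (A_new/A_old)^z = 0.19^0.2771 = exp(0.2771 × -1.6607) = 0.6312
Fraction lost = 1 − 0.6312 = 0.3688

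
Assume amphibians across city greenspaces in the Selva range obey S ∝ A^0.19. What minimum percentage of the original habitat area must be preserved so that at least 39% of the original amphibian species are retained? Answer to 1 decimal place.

Need (A_new/A_old)^0.19 = 0.39, so A_new/A_old = 0.39^(1/0.19) = 0.39^5.263
ln(A_new/A_old) = ln 0.39 / 0.19 = -0.9416 / 0.19 = -4.9558
A_new/A_old = e^-4.9558 ≈ 0.007042

0.7%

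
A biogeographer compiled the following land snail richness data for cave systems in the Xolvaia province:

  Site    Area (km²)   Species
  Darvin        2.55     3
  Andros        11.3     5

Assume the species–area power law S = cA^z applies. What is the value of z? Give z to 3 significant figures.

Taking logs: ln S = ln c + z ln A, so z = (ln S₂ − ln S₁)/(ln A₂ − ln A₁).
z = ln(5/3) / ln(11.3/2.55) = ln(1.667) / ln(4.431) = 0.5108 / 1.4887 = 0.3431

0.343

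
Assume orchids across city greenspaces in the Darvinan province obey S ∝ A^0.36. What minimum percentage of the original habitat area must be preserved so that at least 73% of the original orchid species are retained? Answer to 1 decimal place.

Need (A_new/A_old)^0.36 = 0.73, so A_new/A_old = 0.73^(1/0.36) = 0.73^2.778
ln(A_new/A_old) = ln 0.73 / 0.36 = -0.3147 / 0.36 = -0.8742
A_new/A_old = e^-0.8742 ≈ 0.4172

41.7%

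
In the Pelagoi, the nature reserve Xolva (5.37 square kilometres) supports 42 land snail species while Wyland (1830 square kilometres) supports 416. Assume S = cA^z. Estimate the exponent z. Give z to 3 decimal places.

Taking logs: ln S = ln c + z ln A, so z = (ln S₂ − ln S₁)/(ln A₂ − ln A₁).
z = ln(416/42) / ln(1830/5.37) = ln(9.905) / ln(340.8) = 2.2930 / 5.8312 = 0.3932

0.393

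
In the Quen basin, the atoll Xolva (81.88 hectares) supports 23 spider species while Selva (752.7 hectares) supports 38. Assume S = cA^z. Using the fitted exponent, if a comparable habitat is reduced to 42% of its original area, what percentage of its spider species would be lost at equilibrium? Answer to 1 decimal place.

17.8%

z = ln(38/23) / ln(752.7/81.88) = 0.5021 / 2.2184 = 0.2263
S_new/S_old = (A_new/A_old)^z = 0.42^0.2263 = exp(0.2263 × -0.8675) = 0.8217
Fraction lost = 1 − 0.8217 = 0.1783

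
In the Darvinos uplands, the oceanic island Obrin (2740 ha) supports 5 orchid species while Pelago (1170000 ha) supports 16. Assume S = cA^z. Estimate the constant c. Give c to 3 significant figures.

z = ln(S₂/S₁) / ln(A₂/A₁) = ln(16/5) / ln(1170000/2740) = 1.1632 / 6.0568 = 0.1920
c = S₁ / A₁^z = 5 / 2740^0.1920 = 5 / 4.573 = 1.093

1.09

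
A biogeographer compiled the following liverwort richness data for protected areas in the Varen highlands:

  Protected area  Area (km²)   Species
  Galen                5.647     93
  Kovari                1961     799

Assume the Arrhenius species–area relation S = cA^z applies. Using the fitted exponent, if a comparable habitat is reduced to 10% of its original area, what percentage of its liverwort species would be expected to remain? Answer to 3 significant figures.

z = ln(799/93) / ln(1961/5.647) = 2.1508 / 5.8501 = 0.3676
S_new/S_old = (A_new/A_old)^z = 0.1^0.3676 = exp(0.3676 × -2.3026) = 0.4289

42.9%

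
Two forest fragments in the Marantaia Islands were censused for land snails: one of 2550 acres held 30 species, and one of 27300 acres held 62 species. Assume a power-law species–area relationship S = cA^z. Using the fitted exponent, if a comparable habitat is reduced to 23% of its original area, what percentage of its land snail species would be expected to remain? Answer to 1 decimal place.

z = ln(62/30) / ln(27300/2550) = 0.7259 / 2.3708 = 0.3062
S_new/S_old = (A_new/A_old)^z = 0.23^0.3062 = exp(0.3062 × -1.4697) = 0.6376

63.8%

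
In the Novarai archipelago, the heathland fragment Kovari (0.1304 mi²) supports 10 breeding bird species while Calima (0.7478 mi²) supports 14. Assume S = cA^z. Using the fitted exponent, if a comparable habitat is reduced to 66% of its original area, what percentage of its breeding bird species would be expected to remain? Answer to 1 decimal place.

92.3%

z = ln(14/10) / ln(0.7478/0.1304) = 0.3365 / 1.7465 = 0.1927
S_new/S_old = (A_new/A_old)^z = 0.66^0.1927 = exp(0.1927 × -0.4155) = 0.9231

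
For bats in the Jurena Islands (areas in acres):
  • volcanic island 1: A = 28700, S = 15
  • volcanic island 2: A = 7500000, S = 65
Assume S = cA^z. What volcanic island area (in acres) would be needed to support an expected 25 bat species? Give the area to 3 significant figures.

200000 acres

z = ln(65/15) / ln(7500000/28700) = 1.4663 / 5.5658 = 0.2635
c = 15 / 28700^0.2635 = 15 / 14.94 = 1.004
A = (25/1.004)^(1/0.2635) ⇒ ln A = ln(24.91)/0.2635 = 12.2036
A = e^12.2036 ≈ 199504 acres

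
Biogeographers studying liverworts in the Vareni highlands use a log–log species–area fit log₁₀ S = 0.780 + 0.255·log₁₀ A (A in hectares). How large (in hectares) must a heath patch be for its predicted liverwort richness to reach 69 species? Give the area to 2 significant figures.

69 = 6.026 × A^0.255  ⇒  A^0.255 = 69/6.026 = 11.45
ln A = ln(11.45) / 0.255 = 2.4381 / 0.255 = 9.5611
A = e^9.5611 ≈ 14202 hectares

14000 hectares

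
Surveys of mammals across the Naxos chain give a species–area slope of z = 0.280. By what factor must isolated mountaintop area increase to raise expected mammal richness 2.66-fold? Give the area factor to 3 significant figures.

(A₂/A₁)^0.28 = 2.66, so A₂/A₁ = 2.66^(1/0.28) = 2.66^3.571
ln(A₂/A₁) = ln 2.66 / 0.28 = 0.9783 / 0.28 = 3.4940
A₂/A₁ = e^3.4940 ≈ 32.92

32.9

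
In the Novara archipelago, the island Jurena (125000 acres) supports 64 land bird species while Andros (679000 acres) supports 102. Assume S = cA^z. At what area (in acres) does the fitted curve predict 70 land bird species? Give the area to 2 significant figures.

170000 acres

z = ln(102/64) / ln(679000/125000) = 0.4661 / 1.6923 = 0.2754
c = 64 / 125000^0.2754 = 64 / 25.34 = 2.526
A = (70/2.526)^(1/0.2754) ⇒ ln A = ln(27.71)/0.2754 = 12.0614
A = e^12.0614 ≈ 173068 acres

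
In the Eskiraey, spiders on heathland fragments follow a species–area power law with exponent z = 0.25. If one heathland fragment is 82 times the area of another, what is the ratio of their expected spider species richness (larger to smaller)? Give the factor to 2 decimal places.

S₂/S₁ = (A₂/A₁)^z = 82^0.25
ln(S₂/S₁) = 0.25 × ln 82 = 0.25 × 4.4067 = 1.1017
S₂/S₁ = e^1.1017 ≈ 3.009

3.01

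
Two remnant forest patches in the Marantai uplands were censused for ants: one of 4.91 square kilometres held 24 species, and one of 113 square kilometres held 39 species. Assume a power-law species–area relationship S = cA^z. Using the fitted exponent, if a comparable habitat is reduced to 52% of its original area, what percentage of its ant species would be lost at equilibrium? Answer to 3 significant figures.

9.63%

z = ln(39/24) / ln(113/4.91) = 0.4855 / 3.1361 = 0.1548
S_new/S_old = (A_new/A_old)^z = 0.52^0.1548 = exp(0.1548 × -0.6539) = 0.9037
Fraction lost = 1 − 0.9037 = 0.09628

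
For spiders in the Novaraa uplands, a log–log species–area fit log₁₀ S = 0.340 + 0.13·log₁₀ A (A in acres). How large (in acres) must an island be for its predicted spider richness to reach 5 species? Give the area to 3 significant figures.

5 = 2.188 × A^0.13  ⇒  A^0.13 = 5/2.188 = 2.285
ln A = ln(2.285) / 0.13 = 0.8266 / 0.13 = 6.3581
A = e^6.3581 ≈ 577.2 acres

577 acres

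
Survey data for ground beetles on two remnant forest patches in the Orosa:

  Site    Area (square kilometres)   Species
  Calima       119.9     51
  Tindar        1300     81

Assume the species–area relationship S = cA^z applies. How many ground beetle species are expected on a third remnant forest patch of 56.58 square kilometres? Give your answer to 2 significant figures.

44

z = ln(81/51) / ln(1300/119.9) = 0.4626 / 2.3835 = 0.1941
c = 51 / 119.9^0.1941 = 51 / 2.532 = 20.14
S₃ = 20.14 × 56.58^0.1941 = 20.14 × 2.189 ≈ 44.08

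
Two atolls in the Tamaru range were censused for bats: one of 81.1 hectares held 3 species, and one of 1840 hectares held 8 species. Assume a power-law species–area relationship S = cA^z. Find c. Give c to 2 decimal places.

0.75

z = ln(S₂/S₁) / ln(A₂/A₁) = ln(8/3) / ln(1840/81.1) = 0.9808 / 3.1218 = 0.3142
c = S₁ / A₁^z = 3 / 81.1^0.3142 = 3 / 3.979 = 0.7539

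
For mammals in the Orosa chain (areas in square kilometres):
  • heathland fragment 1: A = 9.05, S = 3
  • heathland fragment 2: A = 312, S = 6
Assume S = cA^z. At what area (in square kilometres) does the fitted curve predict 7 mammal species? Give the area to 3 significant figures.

z = ln(6/3) / ln(312/9.05) = 0.6931 / 3.5402 = 0.1958
c = 3 / 9.05^0.1958 = 3 / 1.539 = 1.949
A = (7/1.949)^(1/0.1958) ⇒ ln A = ln(3.592)/0.1958 = 6.5303
A = e^6.5303 ≈ 685.6 square kilometres

686 square kilometres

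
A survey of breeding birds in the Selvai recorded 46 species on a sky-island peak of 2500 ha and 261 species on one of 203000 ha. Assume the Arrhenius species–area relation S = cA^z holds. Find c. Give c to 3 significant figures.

z = ln(S₂/S₁) / ln(A₂/A₁) = ln(261/46) / ln(203000/2500) = 1.7359 / 4.3969 = 0.3948
c = S₁ / A₁^z = 46 / 2500^0.3948 = 46 / 21.95 = 2.095

2.10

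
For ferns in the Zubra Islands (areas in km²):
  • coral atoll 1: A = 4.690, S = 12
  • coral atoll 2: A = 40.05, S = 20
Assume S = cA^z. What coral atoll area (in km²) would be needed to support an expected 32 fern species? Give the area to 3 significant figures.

288 km²

z = ln(20/12) / ln(40.05/4.69) = 0.5108 / 2.1447 = 0.2382
c = 12 / 4.69^0.2382 = 12 / 1.445 = 8.305
A = (32/8.305)^(1/0.2382) ⇒ ln A = ln(3.853)/0.2382 = 5.6634
A = e^5.6634 ≈ 288.1 km²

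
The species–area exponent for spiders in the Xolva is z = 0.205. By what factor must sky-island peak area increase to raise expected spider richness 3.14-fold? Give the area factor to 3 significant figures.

265

(A₂/A₁)^0.205 = 3.14, so A₂/A₁ = 3.14^(1/0.205) = 3.14^4.878
ln(A₂/A₁) = ln 3.14 / 0.205 = 1.1442 / 0.205 = 5.5816
A₂/A₁ = e^5.5816 ≈ 265.5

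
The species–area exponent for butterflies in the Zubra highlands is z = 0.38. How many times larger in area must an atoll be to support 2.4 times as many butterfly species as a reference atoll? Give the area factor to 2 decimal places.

10.01

(A₂/A₁)^0.38 = 2.4, so A₂/A₁ = 2.4^(1/0.38) = 2.4^2.632
ln(A₂/A₁) = ln 2.4 / 0.38 = 0.8755 / 0.38 = 2.3039
A₂/A₁ = e^2.3039 ≈ 10.01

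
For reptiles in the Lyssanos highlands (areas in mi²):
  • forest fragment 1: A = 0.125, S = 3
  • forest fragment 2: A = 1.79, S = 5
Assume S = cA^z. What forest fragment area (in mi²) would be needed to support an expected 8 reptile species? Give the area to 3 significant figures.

z = ln(5/3) / ln(1.79/0.125) = 0.5108 / 2.6617 = 0.1919
c = 3 / 0.125^0.1919 = 3 / 0.6709 = 4.471
A = (8/4.471)^(1/0.1919) ⇒ ln A = ln(1.789)/0.1919 = 3.0312
A = e^3.0312 ≈ 20.72 mi²

20.7 mi²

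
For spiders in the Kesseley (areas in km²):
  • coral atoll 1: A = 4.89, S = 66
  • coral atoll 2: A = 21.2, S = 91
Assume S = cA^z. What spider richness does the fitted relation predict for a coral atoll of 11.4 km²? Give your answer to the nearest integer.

z = ln(91/66) / ln(21.2/4.89) = 0.3212 / 1.4668 = 0.2190
c = 66 / 4.89^0.2190 = 66 / 1.416 = 46.62
S₃ = 46.62 × 11.4^0.2190 = 46.62 × 1.704 ≈ 79.44

79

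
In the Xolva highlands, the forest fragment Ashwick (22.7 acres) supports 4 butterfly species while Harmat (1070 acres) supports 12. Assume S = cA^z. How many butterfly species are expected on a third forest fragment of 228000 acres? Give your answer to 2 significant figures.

z = ln(12/4) / ln(1070/22.7) = 1.0986 / 3.8530 = 0.2851
c = 4 / 22.7^0.2851 = 4 / 2.436 = 1.642
S₃ = 1.642 × 228000^0.2851 = 1.642 × 33.71 ≈ 55.35

55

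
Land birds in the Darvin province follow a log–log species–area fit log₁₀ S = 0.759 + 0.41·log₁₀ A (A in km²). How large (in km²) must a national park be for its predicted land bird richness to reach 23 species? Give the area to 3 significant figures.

23 = 5.741 × A^0.41  ⇒  A^0.41 = 23/5.741 = 4.006
ln A = ln(4.006) / 0.41 = 1.3878 / 0.41 = 3.3850
A = e^3.3850 ≈ 29.52 km²

29.5 km²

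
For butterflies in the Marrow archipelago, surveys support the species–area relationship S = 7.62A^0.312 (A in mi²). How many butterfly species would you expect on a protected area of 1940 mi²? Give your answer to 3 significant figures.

S = 7.62 × 1940^0.312 = 7.62 × 10.61 ≈ 80.86

80.9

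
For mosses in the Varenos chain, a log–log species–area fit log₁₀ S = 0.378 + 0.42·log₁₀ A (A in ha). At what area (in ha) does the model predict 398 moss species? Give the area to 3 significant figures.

195000 ha

398 = 2.388 × A^0.42  ⇒  A^0.42 = 398/2.388 = 166.7
ln A = ln(166.7) / 0.42 = 5.1161 / 0.42 = 12.1811
A = e^12.1811 ≈ 195073 ha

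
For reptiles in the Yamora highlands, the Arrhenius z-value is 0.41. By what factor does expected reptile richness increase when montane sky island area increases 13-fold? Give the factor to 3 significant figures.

2.86

S₂/S₁ = (A₂/A₁)^z = 13^0.41
ln(S₂/S₁) = 0.41 × ln 13 = 0.41 × 2.5649 = 1.0516
S₂/S₁ = e^1.0516 ≈ 2.862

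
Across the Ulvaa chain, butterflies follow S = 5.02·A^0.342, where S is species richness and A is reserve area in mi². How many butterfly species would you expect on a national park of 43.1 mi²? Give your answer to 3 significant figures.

S = 5.02 × 43.1^0.342
ln S = ln 5.02 + 0.342 × ln 43.1 = 1.6134 + 0.342 × 3.7635 = 2.9006
S = e^2.9006 ≈ 18.18

18.2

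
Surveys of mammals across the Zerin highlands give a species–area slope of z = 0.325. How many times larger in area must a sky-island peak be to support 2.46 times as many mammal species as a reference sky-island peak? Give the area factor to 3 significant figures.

(A₂/A₁)^0.325 = 2.46, so A₂/A₁ = 2.46^(1/0.325) = 2.46^3.077
ln(A₂/A₁) = ln 2.46 / 0.325 = 0.9002 / 0.325 = 2.7697
A₂/A₁ = e^2.7697 ≈ 15.95

16.0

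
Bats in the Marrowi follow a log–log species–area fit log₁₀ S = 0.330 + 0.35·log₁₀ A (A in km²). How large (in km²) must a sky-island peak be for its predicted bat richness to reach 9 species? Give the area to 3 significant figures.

60.8 km²

9 = 2.138 × A^0.35  ⇒  A^0.35 = 9/2.138 = 4.21
ln A = ln(4.21) / 0.35 = 1.4374 / 0.35 = 4.1068
A = e^4.1068 ≈ 60.75 km²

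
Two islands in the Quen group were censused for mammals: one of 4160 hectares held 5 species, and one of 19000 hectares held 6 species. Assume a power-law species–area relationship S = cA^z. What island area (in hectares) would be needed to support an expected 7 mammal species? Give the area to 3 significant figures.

68600 hectares

z = ln(6/5) / ln(19000/4160) = 0.1823 / 1.5189 = 0.1200
c = 5 / 4160^0.1200 = 5 / 2.719 = 1.839
A = (7/1.839)^(1/0.1200) ⇒ ln A = ln(3.807)/0.1200 = 11.1364
A = e^11.1364 ≈ 68626 hectares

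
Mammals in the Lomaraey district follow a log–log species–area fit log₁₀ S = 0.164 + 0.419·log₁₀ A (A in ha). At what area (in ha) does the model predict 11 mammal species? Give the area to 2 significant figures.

11 = 1.459 × A^0.419  ⇒  A^0.419 = 11/1.459 = 7.54
ln A = ln(7.54) / 0.419 = 2.0203 / 0.419 = 4.8216
A = e^4.8216 ≈ 124.2 ha

120 ha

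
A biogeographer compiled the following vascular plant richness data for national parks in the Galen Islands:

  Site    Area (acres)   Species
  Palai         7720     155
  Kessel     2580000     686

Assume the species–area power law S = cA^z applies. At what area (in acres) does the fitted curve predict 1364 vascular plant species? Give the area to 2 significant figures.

z = ln(686/155) / ln(2580000/7720) = 1.4875 / 5.8117 = 0.2559
c = 155 / 7720^0.2559 = 155 / 9.885 = 15.68
A = (1364/15.68)^(1/0.2559) ⇒ ln A = ln(86.99)/0.2559 = 17.4487
A = e^17.4487 ≈ 37833104 acres

38000000 acres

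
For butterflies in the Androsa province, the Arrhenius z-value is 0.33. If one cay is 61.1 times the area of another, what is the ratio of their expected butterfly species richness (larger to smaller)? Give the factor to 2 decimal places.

S₂/S₁ = (A₂/A₁)^z = 61.1^0.33
ln(S₂/S₁) = 0.33 × ln 61.1 = 0.33 × 4.1125 = 1.3571
S₂/S₁ = e^1.3571 ≈ 3.885

3.89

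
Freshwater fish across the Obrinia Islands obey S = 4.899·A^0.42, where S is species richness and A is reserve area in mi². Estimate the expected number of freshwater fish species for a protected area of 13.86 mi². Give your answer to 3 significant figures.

14.8

S = 4.899 × 13.86^0.42
ln S = ln 4.899 + 0.42 × ln 13.86 = 1.5890 + 0.42 × 2.6290 = 2.6932
S = e^2.6932 ≈ 14.78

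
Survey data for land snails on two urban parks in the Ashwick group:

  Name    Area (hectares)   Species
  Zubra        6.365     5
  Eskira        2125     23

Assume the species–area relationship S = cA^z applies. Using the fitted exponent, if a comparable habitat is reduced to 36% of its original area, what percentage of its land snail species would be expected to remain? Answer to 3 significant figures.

z = ln(23/5) / ln(2125/6.365) = 1.5261 / 5.8107 = 0.2626
S_new/S_old = (A_new/A_old)^z = 0.36^0.2626 = exp(0.2626 × -1.0217) = 0.7647

76.5%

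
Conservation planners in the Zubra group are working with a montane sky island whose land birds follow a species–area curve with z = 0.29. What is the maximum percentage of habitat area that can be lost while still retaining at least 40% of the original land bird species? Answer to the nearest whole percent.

96%

Need (A_new/A_old)^0.29 = 0.4, so A_new/A_old = 0.4^(1/0.29) = 0.4^3.448
ln(A_new/A_old) = ln 0.4 / 0.29 = -0.9163 / 0.29 = -3.1596
A_new/A_old = e^-3.1596 ≈ 0.04244
Fraction that can be lost = 1 − 0.04244 = 0.9576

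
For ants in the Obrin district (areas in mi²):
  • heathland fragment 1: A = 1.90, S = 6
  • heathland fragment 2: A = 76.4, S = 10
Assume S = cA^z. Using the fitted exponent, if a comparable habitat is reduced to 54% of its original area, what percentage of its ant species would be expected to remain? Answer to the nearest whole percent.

92%

z = ln(10/6) / ln(76.4/1.9) = 0.5108 / 3.6941 = 0.1383
S_new/S_old = (A_new/A_old)^z = 0.54^0.1383 = exp(0.1383 × -0.6162) = 0.9183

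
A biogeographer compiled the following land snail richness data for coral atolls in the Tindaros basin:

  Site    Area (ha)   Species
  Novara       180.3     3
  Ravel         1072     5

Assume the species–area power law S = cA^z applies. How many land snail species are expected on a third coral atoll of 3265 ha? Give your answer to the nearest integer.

z = ln(5/3) / ln(1072/180.3) = 0.5108 / 1.7827 = 0.2866
c = 3 / 180.3^0.2866 = 3 / 4.431 = 0.6771
S₃ = 0.6771 × 3265^0.2866 = 0.6771 × 10.16 ≈ 6.88

7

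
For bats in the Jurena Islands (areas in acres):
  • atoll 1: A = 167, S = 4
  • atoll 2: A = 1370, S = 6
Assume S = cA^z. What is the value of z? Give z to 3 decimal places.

0.193

Taking logs: ln S = ln c + z ln A, so z = (ln S₂ − ln S₁)/(ln A₂ − ln A₁).
z = ln(6/4) / ln(1370/167) = ln(1.5) / ln(8.204) = 0.4055 / 2.1046 = 0.1927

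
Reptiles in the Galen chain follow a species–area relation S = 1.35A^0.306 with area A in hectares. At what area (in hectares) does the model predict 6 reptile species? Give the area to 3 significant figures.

131 hectares

6 = 1.35 × A^0.306  ⇒  A^0.306 = 6/1.35 = 4.444
ln A = ln(4.444) / 0.306 = 1.4917 / 0.306 = 4.8747
A = e^4.8747 ≈ 130.9 hectares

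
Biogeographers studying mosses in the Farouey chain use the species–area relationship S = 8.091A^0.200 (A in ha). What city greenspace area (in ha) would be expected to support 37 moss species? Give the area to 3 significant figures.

2000 ha

37 = 8.091 × A^0.2  ⇒  A^0.2 = 37/8.091 = 4.573
ln A = ln(4.573) / 0.2 = 1.5202 / 0.2 = 7.6008
A = e^7.6008 ≈ 2000 ha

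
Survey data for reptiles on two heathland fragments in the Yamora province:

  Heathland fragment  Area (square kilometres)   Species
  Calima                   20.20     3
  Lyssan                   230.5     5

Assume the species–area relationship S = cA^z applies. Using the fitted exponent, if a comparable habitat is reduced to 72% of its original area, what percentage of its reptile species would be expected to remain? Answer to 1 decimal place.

93.3%

z = ln(5/3) / ln(230.5/20.2) = 0.5108 / 2.4346 = 0.2098
S_new/S_old = (A_new/A_old)^z = 0.72^0.2098 = exp(0.2098 × -0.3285) = 0.9334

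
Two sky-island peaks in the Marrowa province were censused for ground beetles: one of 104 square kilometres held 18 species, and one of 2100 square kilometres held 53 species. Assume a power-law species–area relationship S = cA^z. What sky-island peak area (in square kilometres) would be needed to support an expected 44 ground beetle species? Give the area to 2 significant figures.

1300 square kilometres

z = ln(53/18) / ln(2100/104) = 1.0799 / 3.0053 = 0.3593
c = 18 / 104^0.3593 = 18 / 5.306 = 3.392
A = (44/3.392)^(1/0.3593) ⇒ ln A = ln(12.97)/0.3593 = 7.1318
A = e^7.1318 ≈ 1251 square kilometres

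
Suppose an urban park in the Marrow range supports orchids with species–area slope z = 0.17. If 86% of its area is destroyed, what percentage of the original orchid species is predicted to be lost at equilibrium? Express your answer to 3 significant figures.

28.4%

S_new/S_old = (A_new/A_old)^z = 0.14^0.17
= exp(0.17 × ln 0.14) = exp(0.17 × -1.9661) = exp(-0.3342) ≈ 0.7159
Fraction lost = 1 − 0.7159 = 0.2841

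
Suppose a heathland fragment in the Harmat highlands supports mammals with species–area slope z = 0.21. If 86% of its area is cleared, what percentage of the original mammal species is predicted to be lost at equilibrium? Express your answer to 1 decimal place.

S_new/S_old = (A_new/A_old)^z = 0.14^0.21
= exp(0.21 × ln 0.14) = exp(0.21 × -1.9661) = exp(-0.4129) ≈ 0.6617
Fraction lost = 1 − 0.6617 = 0.3383

33.8%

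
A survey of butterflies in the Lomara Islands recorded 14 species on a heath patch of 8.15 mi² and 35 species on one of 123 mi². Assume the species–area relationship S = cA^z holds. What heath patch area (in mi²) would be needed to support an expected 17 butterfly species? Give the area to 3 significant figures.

z = ln(35/14) / ln(123/8.15) = 0.9163 / 2.7142 = 0.3376
c = 14 / 8.15^0.3376 = 14 / 2.03 = 6.895
A = (17/6.895)^(1/0.3376) ⇒ ln A = ln(2.466)/0.3376 = 2.6731
A = e^2.6731 ≈ 14.49 mi²

14.5 mi²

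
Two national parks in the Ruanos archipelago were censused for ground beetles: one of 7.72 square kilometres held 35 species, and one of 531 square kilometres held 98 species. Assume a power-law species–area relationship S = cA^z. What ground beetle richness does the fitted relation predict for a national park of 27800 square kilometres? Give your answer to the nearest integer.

257

z = ln(98/35) / ln(531/7.72) = 1.0296 / 4.2309 = 0.2434
c = 35 / 7.72^0.2434 = 35 / 1.644 = 21.28
S₃ = 21.28 × 27800^0.2434 = 21.28 × 12.06 ≈ 256.8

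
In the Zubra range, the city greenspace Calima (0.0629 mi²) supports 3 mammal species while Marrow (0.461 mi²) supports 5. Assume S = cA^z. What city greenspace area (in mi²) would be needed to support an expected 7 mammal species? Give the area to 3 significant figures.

1.71 mi²

z = ln(5/3) / ln(0.461/0.0629) = 0.5108 / 1.9919 = 0.2565
c = 3 / 0.0629^0.2565 = 3 / 0.4919 = 6.098
A = (7/6.098)^(1/0.2565) ⇒ ln A = ln(1.148)/0.2565 = 0.5376
A = e^0.5376 ≈ 1.712 mi²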